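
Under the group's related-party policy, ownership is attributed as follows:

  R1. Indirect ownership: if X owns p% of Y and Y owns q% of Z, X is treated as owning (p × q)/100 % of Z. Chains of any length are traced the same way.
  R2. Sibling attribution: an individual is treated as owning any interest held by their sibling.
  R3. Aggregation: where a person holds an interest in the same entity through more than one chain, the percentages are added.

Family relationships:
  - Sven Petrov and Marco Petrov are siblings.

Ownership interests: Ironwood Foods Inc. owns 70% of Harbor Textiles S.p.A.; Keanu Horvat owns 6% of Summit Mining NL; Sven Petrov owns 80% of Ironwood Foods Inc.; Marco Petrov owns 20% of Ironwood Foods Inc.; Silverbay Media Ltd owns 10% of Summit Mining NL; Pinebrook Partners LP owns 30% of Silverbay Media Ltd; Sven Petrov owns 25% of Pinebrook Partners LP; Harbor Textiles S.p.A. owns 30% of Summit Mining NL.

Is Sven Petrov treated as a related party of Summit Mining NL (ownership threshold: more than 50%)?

By sibling attribution (R2), Sven Petrov is treated as also owning Marco Petrov's interest in Ironwood Foods Inc, giving 80% + 20% = 100%.
Chain via Pinebrook Partners LP → Silverbay Media Ltd (R1): 25% × 30% × 10% = 0.75% of Summit Mining NL.
Chain via Ironwood Foods Inc. → Harbor Textiles S.p.A. (R1): 100% × 70% × 30% = 21% of Summit Mining NL.
Aggregating (R3): 0.75% + 21% = 21.75%.
21.75% does not exceed the 50% threshold, so Sven is not a related party to Summit Mining NL.

No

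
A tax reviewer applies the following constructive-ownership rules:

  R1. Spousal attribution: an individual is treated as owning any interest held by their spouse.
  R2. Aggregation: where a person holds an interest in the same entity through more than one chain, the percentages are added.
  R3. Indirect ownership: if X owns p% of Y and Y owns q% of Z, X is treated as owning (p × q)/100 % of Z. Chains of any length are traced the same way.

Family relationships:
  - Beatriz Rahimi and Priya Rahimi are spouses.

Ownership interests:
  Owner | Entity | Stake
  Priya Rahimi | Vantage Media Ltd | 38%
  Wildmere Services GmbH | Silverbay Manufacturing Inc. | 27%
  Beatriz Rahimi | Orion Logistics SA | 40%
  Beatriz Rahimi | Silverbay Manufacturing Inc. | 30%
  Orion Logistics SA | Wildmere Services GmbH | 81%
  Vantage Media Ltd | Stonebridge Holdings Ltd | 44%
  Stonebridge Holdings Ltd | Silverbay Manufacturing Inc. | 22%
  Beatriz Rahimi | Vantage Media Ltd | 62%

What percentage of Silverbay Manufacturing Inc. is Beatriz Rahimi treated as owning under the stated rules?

48.428%

By spousal attribution (R1), Beatriz Rahimi is treated as also owning Priya Rahimi's interest in Vantage Media Ltd, giving 62% + 38% = 100%.
Chain via Orion Logistics SA → Wildmere Services GmbH (R3): 40% × 81% × 27% = 8.748% of Silverbay Manufacturing Inc.
Chain via Vantage Media Ltd → Stonebridge Holdings Ltd (R3): 100% × 44% × 22% = 9.68% of Silverbay Manufacturing Inc.
Direct interest in Silverbay Manufacturing Inc: 30%.
Aggregating (R2): 8.748% + 9.68% + 30% = 48.428%.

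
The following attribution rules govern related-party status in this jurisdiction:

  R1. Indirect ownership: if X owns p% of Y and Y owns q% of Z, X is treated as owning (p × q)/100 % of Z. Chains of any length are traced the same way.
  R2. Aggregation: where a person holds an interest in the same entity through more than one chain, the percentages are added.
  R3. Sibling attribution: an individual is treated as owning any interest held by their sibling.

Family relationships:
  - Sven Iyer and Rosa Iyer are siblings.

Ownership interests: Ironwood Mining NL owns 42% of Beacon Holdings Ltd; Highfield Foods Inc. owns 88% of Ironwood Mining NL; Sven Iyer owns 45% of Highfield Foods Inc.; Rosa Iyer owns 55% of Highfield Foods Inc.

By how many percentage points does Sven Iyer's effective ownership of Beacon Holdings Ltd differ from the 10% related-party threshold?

By sibling attribution (R3), Sven Iyer is treated as also owning Rosa Iyer's interest in Highfield Foods Inc, giving 45% + 55% = 100%.
Chain via Highfield Foods Inc. → Ironwood Mining NL (R1): 100% × 88% × 42% = 36.96% of Beacon Holdings Ltd.
36.96% exceeds the 10% threshold by 26.96 percentage points.

26.96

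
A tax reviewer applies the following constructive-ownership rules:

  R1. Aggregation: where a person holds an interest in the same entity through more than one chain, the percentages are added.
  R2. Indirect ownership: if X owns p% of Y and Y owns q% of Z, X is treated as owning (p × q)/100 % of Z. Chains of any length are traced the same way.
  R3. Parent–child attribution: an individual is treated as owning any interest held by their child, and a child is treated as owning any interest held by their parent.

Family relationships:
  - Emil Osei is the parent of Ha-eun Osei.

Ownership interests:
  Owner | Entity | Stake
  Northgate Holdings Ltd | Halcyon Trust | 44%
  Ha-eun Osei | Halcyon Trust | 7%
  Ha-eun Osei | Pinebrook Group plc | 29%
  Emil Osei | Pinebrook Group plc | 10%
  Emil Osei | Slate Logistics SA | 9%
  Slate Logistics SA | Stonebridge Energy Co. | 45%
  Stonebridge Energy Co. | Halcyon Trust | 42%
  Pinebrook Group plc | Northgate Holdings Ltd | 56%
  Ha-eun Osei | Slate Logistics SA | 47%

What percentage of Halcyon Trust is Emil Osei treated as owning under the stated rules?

By parent–child attribution (R3), Emil Osei is treated as also owning Ha-eun Osei's interest in Slate Logistics SA, giving 9% + 47% = 56%.
By parent–child attribution (R3), Emil Osei is treated as also owning Ha-eun Osei's interest in Pinebrook Group plc, giving 10% + 29% = 39%.
By parent–child attribution (R3), Emil Osei is treated as owning Ha-eun Osei's 7% interest in Halcyon Trust.
Chain via Slate Logistics SA → Stonebridge Energy Co. (R2): 56% × 45% × 42% = 10.584% of Halcyon Trust.
Chain via Pinebrook Group plc → Northgate Holdings Ltd (R2): 39% × 56% × 44% = 9.6096% of Halcyon Trust.
Direct interest in Halcyon Trust: 7%.
Aggregating (R1): 10.584% + 9.6096% + 7% = 27.1936%.

27.1936%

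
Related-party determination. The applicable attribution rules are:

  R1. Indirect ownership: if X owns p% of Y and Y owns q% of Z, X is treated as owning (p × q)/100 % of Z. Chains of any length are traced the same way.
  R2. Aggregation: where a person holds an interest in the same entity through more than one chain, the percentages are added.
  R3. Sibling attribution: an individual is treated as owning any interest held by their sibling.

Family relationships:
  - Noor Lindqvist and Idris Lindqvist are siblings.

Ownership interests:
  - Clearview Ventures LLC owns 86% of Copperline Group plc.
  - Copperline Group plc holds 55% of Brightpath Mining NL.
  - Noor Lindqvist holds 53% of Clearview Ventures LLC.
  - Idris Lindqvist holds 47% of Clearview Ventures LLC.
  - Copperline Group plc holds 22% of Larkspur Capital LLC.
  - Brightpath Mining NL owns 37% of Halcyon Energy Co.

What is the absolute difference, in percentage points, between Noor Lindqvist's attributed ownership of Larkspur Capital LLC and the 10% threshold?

By sibling attribution (R3), Noor Lindqvist is treated as also owning Idris Lindqvist's interest in Clearview Ventures LLC, giving 53% + 47% = 100%.
Chain via Clearview Ventures LLC → Copperline Group plc (R1): 100% × 86% × 22% = 18.92% of Larkspur Capital LLC.
18.92% exceeds the 10% threshold by 8.92 percentage points.

8.92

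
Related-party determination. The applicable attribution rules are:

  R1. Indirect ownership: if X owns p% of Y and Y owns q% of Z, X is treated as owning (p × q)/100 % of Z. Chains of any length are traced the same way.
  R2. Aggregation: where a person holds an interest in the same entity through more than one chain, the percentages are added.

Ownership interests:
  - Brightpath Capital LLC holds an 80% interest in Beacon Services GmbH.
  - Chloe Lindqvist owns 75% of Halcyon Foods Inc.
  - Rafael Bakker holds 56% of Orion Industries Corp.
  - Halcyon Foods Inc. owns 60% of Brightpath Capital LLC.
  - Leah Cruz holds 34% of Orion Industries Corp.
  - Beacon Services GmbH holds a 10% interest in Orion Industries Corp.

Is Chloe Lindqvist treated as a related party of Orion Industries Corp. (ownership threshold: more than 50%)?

No

Chain via Halcyon Foods Inc. → Brightpath Capital LLC → Beacon Services GmbH (R1): 75% × 60% × 80% × 10% = 3.6% of Orion Industries Corp.
3.6% does not exceed the 50% threshold, so Chloe is not a related party to Orion Industries Corp.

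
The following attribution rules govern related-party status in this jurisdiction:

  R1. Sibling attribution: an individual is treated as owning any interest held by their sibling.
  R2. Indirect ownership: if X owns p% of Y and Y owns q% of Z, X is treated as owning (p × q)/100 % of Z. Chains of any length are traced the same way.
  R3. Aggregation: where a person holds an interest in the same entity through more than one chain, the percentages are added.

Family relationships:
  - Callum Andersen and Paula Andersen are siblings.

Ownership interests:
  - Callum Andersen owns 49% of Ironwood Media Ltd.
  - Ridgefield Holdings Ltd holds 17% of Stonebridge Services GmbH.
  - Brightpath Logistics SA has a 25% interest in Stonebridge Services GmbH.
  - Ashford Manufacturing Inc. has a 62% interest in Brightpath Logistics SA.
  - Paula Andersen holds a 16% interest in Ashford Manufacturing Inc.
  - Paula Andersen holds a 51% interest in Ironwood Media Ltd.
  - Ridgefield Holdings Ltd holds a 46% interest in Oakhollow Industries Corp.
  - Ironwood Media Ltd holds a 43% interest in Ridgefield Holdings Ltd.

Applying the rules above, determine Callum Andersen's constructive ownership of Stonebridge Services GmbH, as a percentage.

9.79%

By sibling attribution (R1), Callum Andersen is treated as also owning Paula Andersen's interest in Ironwood Media Ltd, giving 49% + 51% = 100%.
By sibling attribution (R1), Callum Andersen is treated as owning Paula Andersen's 16% interest in Ashford Manufacturing Inc.
Chain via Ironwood Media Ltd → Ridgefield Holdings Ltd (R2): 100% × 43% × 17% = 7.31% of Stonebridge Services GmbH.
Chain via Ashford Manufacturing Inc. → Brightpath Logistics SA (R2): 16% × 62% × 25% = 2.48% of Stonebridge Services GmbH.
Aggregating (R3): 7.31% + 2.48% = 9.79%.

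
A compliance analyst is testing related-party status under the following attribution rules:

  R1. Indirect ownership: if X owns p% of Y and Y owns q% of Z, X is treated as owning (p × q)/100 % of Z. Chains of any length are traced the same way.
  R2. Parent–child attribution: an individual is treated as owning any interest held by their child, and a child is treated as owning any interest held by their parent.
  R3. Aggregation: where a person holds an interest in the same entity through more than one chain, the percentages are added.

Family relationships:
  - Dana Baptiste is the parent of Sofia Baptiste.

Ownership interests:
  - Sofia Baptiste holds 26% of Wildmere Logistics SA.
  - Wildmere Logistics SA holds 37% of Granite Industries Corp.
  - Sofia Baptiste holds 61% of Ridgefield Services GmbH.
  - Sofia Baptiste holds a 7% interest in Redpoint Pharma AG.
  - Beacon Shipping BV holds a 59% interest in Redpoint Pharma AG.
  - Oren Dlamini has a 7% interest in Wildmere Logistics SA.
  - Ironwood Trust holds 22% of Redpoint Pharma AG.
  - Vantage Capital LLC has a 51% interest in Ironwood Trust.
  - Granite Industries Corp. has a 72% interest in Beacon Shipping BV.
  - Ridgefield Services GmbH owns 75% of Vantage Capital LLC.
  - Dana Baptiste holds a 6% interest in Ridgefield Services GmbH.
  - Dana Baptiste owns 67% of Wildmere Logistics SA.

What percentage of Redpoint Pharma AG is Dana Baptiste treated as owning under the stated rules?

By parent–child attribution (R2), Dana Baptiste is treated as also owning Sofia Baptiste's interest in Ridgefield Services GmbH, giving 6% + 61% = 67%.
By parent–child attribution (R2), Dana Baptiste is treated as also owning Sofia Baptiste's interest in Wildmere Logistics SA, giving 67% + 26% = 93%.
By parent–child attribution (R2), Dana Baptiste is treated as owning Sofia Baptiste's 7% interest in Redpoint Pharma AG.
Chain via Ridgefield Services GmbH → Vantage Capital LLC → Ironwood Trust (R1): 67% × 75% × 51% × 22% = 5.63805% of Redpoint Pharma AG.
Chain via Wildmere Logistics SA → Granite Industries Corp. → Beacon Shipping BV (R1): 93% × 37% × 72% × 59% = 14.617368% of Redpoint Pharma AG.
Direct interest in Redpoint Pharma AG: 7%.
Aggregating (R3): 5.63805% + 14.617368% + 7% = 27.255418%.

27.255418%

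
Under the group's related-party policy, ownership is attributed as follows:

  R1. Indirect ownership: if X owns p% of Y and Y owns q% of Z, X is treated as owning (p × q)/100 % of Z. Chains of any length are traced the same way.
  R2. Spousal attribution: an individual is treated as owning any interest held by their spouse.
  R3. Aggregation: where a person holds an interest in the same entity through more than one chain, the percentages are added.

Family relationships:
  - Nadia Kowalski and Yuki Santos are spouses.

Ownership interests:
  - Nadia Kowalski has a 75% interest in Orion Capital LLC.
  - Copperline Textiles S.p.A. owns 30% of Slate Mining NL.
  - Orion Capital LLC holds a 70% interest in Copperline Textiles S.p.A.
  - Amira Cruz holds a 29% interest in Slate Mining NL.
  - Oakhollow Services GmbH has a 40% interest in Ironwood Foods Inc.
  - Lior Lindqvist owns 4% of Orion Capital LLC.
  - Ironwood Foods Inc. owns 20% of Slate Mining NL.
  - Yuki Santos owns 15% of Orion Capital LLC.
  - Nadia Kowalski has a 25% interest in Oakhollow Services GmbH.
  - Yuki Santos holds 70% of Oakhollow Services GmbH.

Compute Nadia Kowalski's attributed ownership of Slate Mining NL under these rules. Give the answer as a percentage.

By spousal attribution (R2), Nadia Kowalski is treated as also owning Yuki Santos's interest in Orion Capital LLC, giving 75% + 15% = 90%.
By spousal attribution (R2), Nadia Kowalski is treated as also owning Yuki Santos's interest in Oakhollow Services GmbH, giving 25% + 70% = 95%.
Chain via Orion Capital LLC → Copperline Textiles S.p.A. (R1): 90% × 70% × 30% = 18.9% of Slate Mining NL.
Chain via Oakhollow Services GmbH → Ironwood Foods Inc. (R1): 95% × 40% × 20% = 7.6% of Slate Mining NL.
Aggregating (R3): 18.9% + 7.6% = 26.5%.

26.5%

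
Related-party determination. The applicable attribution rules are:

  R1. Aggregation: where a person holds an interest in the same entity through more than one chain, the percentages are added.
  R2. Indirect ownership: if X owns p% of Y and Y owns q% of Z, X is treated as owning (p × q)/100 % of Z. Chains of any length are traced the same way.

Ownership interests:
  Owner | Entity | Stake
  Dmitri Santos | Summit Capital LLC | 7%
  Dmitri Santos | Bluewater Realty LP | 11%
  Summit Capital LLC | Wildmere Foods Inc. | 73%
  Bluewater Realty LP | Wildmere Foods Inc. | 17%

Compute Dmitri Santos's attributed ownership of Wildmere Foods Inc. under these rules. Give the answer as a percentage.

Chain via Bluewater Realty LP (R2): 11% × 17% = 1.87% of Wildmere Foods Inc.
Chain via Summit Capital LLC (R2): 7% × 73% = 5.11% of Wildmere Foods Inc.
Aggregating (R1): 1.87% + 5.11% = 6.98%.

6.98%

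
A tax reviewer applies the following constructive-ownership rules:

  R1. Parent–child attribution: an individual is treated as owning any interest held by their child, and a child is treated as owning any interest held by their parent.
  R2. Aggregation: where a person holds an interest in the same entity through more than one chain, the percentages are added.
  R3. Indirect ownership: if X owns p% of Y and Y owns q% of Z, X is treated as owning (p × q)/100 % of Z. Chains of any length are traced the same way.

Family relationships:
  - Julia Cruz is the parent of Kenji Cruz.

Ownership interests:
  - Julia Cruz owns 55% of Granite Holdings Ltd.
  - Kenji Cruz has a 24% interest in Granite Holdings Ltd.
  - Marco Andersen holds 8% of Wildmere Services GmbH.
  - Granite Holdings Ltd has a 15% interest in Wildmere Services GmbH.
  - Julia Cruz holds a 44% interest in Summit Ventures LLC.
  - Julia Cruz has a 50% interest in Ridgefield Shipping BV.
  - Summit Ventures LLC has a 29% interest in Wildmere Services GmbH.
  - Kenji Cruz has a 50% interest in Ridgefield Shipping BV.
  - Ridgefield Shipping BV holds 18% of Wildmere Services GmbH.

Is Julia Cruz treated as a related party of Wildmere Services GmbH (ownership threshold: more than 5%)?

Yes

By parent–child attribution (R1), Julia Cruz is treated as also owning Kenji Cruz's interest in Ridgefield Shipping BV, giving 50% + 50% = 100%.
By parent–child attribution (R1), Julia Cruz is treated as also owning Kenji Cruz's interest in Granite Holdings Ltd, giving 55% + 24% = 79%.
Chain via Summit Ventures LLC (R3): 44% × 29% = 12.76% of Wildmere Services GmbH.
Chain via Ridgefield Shipping BV (R3): 100% × 18% = 18% of Wildmere Services GmbH.
Chain via Granite Holdings Ltd (R3): 79% × 15% = 11.85% of Wildmere Services GmbH.
Aggregating (R2): 12.76% + 18% + 11.85% = 42.61%.
42.61% exceeds the 5% threshold, so Julia is a related party to Wildmere Services GmbH.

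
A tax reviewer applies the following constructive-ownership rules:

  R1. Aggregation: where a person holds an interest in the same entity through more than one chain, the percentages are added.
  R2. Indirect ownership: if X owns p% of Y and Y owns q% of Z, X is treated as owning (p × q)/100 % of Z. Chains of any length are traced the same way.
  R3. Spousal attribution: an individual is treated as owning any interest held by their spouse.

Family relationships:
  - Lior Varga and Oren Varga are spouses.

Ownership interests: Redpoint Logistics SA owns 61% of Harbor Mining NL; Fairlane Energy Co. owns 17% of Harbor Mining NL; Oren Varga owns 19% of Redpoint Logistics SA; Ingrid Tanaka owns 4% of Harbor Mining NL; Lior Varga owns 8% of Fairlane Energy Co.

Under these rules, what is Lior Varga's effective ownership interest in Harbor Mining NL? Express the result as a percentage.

12.95%

By spousal attribution (R3), Lior Varga is treated as owning Oren Varga's 19% interest in Redpoint Logistics SA.
Chain via Fairlane Energy Co. (R2): 8% × 17% = 1.36% of Harbor Mining NL.
Chain via Redpoint Logistics SA (R2): 19% × 61% = 11.59% of Harbor Mining NL.
Aggregating (R1): 1.36% + 11.59% = 12.95%.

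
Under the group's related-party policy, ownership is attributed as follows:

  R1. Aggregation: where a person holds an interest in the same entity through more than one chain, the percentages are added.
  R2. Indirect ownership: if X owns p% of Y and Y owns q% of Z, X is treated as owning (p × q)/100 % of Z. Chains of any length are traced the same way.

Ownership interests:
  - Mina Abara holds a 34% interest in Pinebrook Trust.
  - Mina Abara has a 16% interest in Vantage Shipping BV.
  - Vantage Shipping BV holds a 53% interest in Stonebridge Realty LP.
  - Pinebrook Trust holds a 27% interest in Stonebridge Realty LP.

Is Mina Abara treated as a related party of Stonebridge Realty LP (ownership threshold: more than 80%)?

No

Chain via Pinebrook Trust (R2): 34% × 27% = 9.18% of Stonebridge Realty LP.
Chain via Vantage Shipping BV (R2): 16% × 53% = 8.48% of Stonebridge Realty LP.
Aggregating (R1): 9.18% + 8.48% = 17.66%.
17.66% does not exceed the 80% threshold, so Mina is not a related party to Stonebridge Realty LP.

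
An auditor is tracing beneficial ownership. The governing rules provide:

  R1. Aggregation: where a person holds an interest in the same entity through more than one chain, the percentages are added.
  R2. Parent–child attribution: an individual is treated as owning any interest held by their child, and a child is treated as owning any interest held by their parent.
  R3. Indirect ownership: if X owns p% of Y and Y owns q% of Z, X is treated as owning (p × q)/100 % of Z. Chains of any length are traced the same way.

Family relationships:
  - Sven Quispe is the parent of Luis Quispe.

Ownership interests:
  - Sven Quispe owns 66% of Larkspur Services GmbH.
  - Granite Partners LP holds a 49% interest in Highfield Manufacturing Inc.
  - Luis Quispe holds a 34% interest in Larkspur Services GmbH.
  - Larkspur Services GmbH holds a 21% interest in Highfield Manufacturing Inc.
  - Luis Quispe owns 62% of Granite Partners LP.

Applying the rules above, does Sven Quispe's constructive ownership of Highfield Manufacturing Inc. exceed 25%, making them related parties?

By parent–child attribution (R2), Sven Quispe is treated as also owning Luis Quispe's interest in Larkspur Services GmbH, giving 66% + 34% = 100%.
By parent–child attribution (R2), Sven Quispe is treated as owning Luis Quispe's 62% interest in Granite Partners LP.
Chain via Larkspur Services GmbH (R3): 100% × 21% = 21% of Highfield Manufacturing Inc.
Chain via Granite Partners LP (R3): 62% × 49% = 30.38% of Highfield Manufacturing Inc.
Aggregating (R1): 21% + 30.38% = 51.38%.
51.38% exceeds the 25% threshold, so Sven is a related party to Highfield Manufacturing Inc.

Yes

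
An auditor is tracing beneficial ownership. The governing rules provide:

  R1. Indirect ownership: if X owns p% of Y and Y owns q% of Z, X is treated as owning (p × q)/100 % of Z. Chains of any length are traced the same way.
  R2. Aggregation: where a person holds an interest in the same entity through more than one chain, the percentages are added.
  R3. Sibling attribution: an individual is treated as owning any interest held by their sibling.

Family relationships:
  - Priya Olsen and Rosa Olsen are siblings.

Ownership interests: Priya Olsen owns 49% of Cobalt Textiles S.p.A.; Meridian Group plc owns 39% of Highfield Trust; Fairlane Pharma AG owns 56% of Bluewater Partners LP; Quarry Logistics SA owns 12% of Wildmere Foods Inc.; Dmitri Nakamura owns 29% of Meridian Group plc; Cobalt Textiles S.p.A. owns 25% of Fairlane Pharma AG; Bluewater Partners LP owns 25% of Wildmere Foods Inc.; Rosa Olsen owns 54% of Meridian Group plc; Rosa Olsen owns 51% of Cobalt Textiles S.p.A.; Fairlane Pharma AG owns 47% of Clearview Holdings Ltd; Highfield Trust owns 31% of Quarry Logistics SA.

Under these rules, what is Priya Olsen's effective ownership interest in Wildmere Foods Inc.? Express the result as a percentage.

4.283432%

By sibling attribution (R3), Priya Olsen is treated as also owning Rosa Olsen's interest in Cobalt Textiles S.p.A, giving 49% + 51% = 100%.
By sibling attribution (R3), Priya Olsen is treated as owning Rosa Olsen's 54% interest in Meridian Group plc.
Chain via Cobalt Textiles S.p.A. → Fairlane Pharma AG → Bluewater Partners LP (R1): 100% × 25% × 56% × 25% = 3.5% of Wildmere Foods Inc.
Chain via Meridian Group plc → Highfield Trust → Quarry Logistics SA (R1): 54% × 39% × 31% × 12% = 0.783432% of Wildmere Foods Inc.
Aggregating (R2): 3.5% + 0.783432% = 4.283432%.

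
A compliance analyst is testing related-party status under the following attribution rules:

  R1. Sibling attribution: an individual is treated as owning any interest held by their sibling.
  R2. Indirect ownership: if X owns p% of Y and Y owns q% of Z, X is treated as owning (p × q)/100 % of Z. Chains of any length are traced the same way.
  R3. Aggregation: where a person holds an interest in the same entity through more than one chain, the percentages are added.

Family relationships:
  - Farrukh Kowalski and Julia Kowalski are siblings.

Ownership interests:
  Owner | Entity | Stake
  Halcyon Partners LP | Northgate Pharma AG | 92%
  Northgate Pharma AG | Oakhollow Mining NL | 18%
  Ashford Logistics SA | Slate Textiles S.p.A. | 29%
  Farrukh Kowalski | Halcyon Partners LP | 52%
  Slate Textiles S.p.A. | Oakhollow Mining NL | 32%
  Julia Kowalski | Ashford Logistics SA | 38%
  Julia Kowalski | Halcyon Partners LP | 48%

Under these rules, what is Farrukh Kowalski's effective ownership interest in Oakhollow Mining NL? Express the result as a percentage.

20.0864%

By sibling attribution (R1), Farrukh Kowalski is treated as also owning Julia Kowalski's interest in Halcyon Partners LP, giving 52% + 48% = 100%.
By sibling attribution (R1), Farrukh Kowalski is treated as owning Julia Kowalski's 38% interest in Ashford Logistics SA.
Chain via Halcyon Partners LP → Northgate Pharma AG (R2): 100% × 92% × 18% = 16.56% of Oakhollow Mining NL.
Chain via Ashford Logistics SA → Slate Textiles S.p.A. (R2): 38% × 29% × 32% = 3.5264% of Oakhollow Mining NL.
Aggregating (R3): 16.56% + 3.5264% = 20.0864%.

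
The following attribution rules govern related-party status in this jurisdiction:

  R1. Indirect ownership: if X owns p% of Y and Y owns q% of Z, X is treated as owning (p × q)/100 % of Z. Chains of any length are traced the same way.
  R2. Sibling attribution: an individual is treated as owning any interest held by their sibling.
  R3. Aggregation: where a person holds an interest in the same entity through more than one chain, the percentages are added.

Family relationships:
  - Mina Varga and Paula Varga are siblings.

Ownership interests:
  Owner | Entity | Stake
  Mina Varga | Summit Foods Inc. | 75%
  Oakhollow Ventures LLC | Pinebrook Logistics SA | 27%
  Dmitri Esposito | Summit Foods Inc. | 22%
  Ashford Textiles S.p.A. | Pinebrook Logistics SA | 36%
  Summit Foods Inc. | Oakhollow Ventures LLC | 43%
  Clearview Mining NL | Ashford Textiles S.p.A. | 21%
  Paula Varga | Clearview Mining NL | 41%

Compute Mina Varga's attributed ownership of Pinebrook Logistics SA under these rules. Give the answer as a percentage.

By sibling attribution (R2), Mina Varga is treated as owning Paula Varga's 41% interest in Clearview Mining NL.
Chain via Summit Foods Inc. → Oakhollow Ventures LLC (R1): 75% × 43% × 27% = 8.7075% of Pinebrook Logistics SA.
Chain via Clearview Mining NL → Ashford Textiles S.p.A. (R1): 41% × 21% × 36% = 3.0996% of Pinebrook Logistics SA.
Aggregating (R3): 8.7075% + 3.0996% = 11.8071%.

11.8071%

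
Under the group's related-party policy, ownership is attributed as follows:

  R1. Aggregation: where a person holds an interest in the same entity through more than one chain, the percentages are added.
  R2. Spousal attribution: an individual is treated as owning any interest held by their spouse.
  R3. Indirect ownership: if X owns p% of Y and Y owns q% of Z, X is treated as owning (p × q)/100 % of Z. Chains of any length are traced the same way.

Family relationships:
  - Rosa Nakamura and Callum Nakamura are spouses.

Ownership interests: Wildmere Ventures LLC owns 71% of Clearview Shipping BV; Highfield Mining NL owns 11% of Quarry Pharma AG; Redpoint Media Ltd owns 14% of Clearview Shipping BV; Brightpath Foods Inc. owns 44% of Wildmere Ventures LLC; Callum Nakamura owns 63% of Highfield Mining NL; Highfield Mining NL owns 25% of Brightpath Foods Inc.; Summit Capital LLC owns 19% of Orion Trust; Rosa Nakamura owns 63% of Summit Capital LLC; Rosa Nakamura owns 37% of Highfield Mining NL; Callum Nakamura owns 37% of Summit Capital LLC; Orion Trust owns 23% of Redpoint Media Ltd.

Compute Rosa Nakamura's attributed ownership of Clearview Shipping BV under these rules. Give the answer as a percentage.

By spousal attribution (R2), Rosa Nakamura is treated as also owning Callum Nakamura's interest in Summit Capital LLC, giving 63% + 37% = 100%.
By spousal attribution (R2), Rosa Nakamura is treated as also owning Callum Nakamura's interest in Highfield Mining NL, giving 37% + 63% = 100%.
Chain via Summit Capital LLC → Orion Trust → Redpoint Media Ltd (R3): 100% × 19% × 23% × 14% = 0.6118% of Clearview Shipping BV.
Chain via Highfield Mining NL → Brightpath Foods Inc. → Wildmere Ventures LLC (R3): 100% × 25% × 44% × 71% = 7.81% of Clearview Shipping BV.
Aggregating (R1): 0.6118% + 7.81% = 8.4218%.

8.4218%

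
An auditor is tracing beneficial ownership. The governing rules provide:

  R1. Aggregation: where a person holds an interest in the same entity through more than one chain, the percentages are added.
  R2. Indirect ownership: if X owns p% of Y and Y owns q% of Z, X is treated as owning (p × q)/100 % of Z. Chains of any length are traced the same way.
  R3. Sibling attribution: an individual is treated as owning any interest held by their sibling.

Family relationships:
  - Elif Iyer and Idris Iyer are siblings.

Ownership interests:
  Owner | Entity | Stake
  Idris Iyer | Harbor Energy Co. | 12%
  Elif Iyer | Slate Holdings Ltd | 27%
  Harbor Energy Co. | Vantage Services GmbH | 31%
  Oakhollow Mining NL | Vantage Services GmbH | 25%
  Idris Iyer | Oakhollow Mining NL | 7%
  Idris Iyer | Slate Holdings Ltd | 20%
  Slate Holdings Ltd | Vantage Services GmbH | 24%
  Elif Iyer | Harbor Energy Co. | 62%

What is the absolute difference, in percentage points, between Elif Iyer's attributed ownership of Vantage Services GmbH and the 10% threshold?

25.97

By sibling attribution (R3), Elif Iyer is treated as also owning Idris Iyer's interest in Harbor Energy Co, giving 62% + 12% = 74%.
By sibling attribution (R3), Elif Iyer is treated as also owning Idris Iyer's interest in Slate Holdings Ltd, giving 27% + 20% = 47%.
By sibling attribution (R3), Elif Iyer is treated as owning Idris Iyer's 7% interest in Oakhollow Mining NL.
Chain via Harbor Energy Co. (R2): 74% × 31% = 22.94% of Vantage Services GmbH.
Chain via Slate Holdings Ltd (R2): 47% × 24% = 11.28% of Vantage Services GmbH.
Chain via Oakhollow Mining NL (R2): 7% × 25% = 1.75% of Vantage Services GmbH.
Aggregating (R1): 22.94% + 11.28% + 1.75% = 35.97%.
35.97% exceeds the 10% threshold by 25.97 percentage points.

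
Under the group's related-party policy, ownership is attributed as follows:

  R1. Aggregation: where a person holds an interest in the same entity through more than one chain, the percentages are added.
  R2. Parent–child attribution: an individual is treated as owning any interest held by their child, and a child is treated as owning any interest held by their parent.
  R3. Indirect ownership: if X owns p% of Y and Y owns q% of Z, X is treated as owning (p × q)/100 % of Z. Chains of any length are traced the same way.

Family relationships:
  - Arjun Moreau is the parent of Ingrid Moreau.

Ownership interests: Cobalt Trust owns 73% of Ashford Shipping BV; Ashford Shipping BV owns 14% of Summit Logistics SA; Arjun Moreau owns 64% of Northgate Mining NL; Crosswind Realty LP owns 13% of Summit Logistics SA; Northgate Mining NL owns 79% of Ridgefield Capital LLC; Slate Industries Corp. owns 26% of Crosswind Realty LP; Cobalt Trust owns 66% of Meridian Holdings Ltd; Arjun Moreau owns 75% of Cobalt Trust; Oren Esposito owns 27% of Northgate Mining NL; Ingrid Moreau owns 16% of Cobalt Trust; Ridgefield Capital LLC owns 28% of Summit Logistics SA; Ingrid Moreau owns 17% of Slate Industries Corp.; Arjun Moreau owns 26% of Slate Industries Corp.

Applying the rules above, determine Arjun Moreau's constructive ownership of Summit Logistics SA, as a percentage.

24.9104%

By parent–child attribution (R2), Arjun Moreau is treated as also owning Ingrid Moreau's interest in Cobalt Trust, giving 75% + 16% = 91%.
By parent–child attribution (R2), Arjun Moreau is treated as also owning Ingrid Moreau's interest in Slate Industries Corp, giving 26% + 17% = 43%.
Chain via Cobalt Trust → Ashford Shipping BV (R3): 91% × 73% × 14% = 9.3002% of Summit Logistics SA.
Chain via Northgate Mining NL → Ridgefield Capital LLC (R3): 64% × 79% × 28% = 14.1568% of Summit Logistics SA.
Chain via Slate Industries Corp. → Crosswind Realty LP (R3): 43% × 26% × 13% = 1.4534% of Summit Logistics SA.
Aggregating (R1): 9.3002% + 14.1568% + 1.4534% = 24.9104%.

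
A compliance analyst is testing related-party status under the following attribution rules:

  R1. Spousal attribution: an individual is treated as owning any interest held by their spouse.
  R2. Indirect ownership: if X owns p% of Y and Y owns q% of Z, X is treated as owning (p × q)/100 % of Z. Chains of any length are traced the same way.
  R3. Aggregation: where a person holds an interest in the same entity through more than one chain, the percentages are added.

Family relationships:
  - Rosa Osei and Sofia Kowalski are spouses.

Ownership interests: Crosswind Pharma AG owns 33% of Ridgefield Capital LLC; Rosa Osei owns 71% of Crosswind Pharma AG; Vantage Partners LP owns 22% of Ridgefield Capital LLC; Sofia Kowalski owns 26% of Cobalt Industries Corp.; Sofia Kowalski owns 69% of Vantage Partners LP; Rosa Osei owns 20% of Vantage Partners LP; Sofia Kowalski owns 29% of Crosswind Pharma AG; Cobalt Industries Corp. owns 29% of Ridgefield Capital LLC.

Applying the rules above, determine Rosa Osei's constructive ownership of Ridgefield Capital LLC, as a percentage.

60.12%

By spousal attribution (R1), Rosa Osei is treated as also owning Sofia Kowalski's interest in Crosswind Pharma AG, giving 71% + 29% = 100%.
By spousal attribution (R1), Rosa Osei is treated as also owning Sofia Kowalski's interest in Vantage Partners LP, giving 20% + 69% = 89%.
By spousal attribution (R1), Rosa Osei is treated as owning Sofia Kowalski's 26% interest in Cobalt Industries Corp.
Chain via Crosswind Pharma AG (R2): 100% × 33% = 33% of Ridgefield Capital LLC.
Chain via Vantage Partners LP (R2): 89% × 22% = 19.58% of Ridgefield Capital LLC.
Chain via Cobalt Industries Corp. (R2): 26% × 29% = 7.54% of Ridgefield Capital LLC.
Aggregating (R3): 33% + 19.58% + 7.54% = 60.12%.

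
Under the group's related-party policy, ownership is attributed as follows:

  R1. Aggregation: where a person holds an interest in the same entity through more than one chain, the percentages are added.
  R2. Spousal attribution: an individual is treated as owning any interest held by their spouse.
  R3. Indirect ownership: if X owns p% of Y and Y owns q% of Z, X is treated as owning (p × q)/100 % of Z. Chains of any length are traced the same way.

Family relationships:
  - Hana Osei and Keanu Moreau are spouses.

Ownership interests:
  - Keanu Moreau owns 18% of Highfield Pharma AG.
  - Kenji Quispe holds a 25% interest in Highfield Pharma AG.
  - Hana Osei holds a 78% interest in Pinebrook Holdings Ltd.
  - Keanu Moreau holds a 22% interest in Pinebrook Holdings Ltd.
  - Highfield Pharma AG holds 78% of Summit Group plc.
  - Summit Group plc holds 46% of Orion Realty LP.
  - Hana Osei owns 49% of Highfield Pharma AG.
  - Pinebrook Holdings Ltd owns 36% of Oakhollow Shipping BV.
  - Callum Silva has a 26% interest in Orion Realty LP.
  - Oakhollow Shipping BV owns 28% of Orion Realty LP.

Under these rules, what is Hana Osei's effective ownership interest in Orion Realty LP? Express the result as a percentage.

34.1196%

By spousal attribution (R2), Hana Osei is treated as also owning Keanu Moreau's interest in Pinebrook Holdings Ltd, giving 78% + 22% = 100%.
By spousal attribution (R2), Hana Osei is treated as also owning Keanu Moreau's interest in Highfield Pharma AG, giving 49% + 18% = 67%.
Chain via Pinebrook Holdings Ltd → Oakhollow Shipping BV (R3): 100% × 36% × 28% = 10.08% of Orion Realty LP.
Chain via Highfield Pharma AG → Summit Group plc (R3): 67% × 78% × 46% = 24.0396% of Orion Realty LP.
Aggregating (R1): 10.08% + 24.0396% = 34.1196%.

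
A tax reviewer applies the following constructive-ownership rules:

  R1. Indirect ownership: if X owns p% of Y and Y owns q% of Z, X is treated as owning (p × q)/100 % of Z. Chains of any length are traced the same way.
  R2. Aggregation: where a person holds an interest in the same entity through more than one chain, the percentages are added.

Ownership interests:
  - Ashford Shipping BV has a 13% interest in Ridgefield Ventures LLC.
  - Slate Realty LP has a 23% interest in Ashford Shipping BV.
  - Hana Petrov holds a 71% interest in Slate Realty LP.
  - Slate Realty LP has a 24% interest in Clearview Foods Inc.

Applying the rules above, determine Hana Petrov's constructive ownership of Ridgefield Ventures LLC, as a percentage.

2.1229%

Chain via Slate Realty LP → Ashford Shipping BV (R1): 71% × 23% × 13% = 2.1229% of Ridgefield Ventures LLC.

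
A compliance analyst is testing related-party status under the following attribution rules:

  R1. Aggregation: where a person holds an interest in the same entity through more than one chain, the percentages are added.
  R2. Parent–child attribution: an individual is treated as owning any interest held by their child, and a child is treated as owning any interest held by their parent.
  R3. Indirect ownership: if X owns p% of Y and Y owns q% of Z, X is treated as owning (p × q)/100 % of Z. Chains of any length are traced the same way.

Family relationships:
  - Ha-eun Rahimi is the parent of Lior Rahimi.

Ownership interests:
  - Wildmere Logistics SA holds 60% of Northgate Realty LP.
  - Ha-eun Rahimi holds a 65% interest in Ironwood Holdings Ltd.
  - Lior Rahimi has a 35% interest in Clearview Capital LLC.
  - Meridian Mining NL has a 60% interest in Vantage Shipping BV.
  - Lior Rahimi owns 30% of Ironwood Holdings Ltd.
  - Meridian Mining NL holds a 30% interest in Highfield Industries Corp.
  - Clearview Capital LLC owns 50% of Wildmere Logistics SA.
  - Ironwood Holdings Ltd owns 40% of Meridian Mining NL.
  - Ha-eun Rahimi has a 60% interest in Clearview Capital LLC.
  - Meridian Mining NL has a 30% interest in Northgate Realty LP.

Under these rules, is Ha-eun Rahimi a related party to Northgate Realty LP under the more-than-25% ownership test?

By parent–child attribution (R2), Ha-eun Rahimi is treated as also owning Lior Rahimi's interest in Ironwood Holdings Ltd, giving 65% + 30% = 95%.
By parent–child attribution (R2), Ha-eun Rahimi is treated as also owning Lior Rahimi's interest in Clearview Capital LLC, giving 60% + 35% = 95%.
Chain via Ironwood Holdings Ltd → Meridian Mining NL (R3): 95% × 40% × 30% = 11.4% of Northgate Realty LP.
Chain via Clearview Capital LLC → Wildmere Logistics SA (R3): 95% × 50% × 60% = 28.5% of Northgate Realty LP.
Aggregating (R1): 11.4% + 28.5% = 39.9%.
39.9% exceeds the 25% threshold, so Ha-eun is a related party to Northgate Realty LP.

Yes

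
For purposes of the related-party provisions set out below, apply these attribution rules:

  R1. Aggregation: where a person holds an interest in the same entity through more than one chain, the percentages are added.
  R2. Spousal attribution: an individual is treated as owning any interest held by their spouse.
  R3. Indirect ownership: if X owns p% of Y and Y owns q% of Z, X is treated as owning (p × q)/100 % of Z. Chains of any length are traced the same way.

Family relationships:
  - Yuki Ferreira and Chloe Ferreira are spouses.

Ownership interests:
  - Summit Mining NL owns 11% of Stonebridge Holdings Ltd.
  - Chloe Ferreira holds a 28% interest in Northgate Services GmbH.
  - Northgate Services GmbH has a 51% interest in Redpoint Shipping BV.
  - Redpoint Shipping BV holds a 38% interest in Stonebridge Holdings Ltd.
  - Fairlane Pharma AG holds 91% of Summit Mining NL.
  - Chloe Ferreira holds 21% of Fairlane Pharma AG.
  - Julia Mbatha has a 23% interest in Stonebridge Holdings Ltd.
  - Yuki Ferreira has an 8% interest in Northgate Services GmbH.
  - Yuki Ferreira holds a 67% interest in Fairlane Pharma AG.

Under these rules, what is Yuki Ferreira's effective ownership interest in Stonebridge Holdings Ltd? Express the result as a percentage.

By spousal attribution (R2), Yuki Ferreira is treated as also owning Chloe Ferreira's interest in Northgate Services GmbH, giving 8% + 28% = 36%.
By spousal attribution (R2), Yuki Ferreira is treated as also owning Chloe Ferreira's interest in Fairlane Pharma AG, giving 67% + 21% = 88%.
Chain via Northgate Services GmbH → Redpoint Shipping BV (R3): 36% × 51% × 38% = 6.9768% of Stonebridge Holdings Ltd.
Chain via Fairlane Pharma AG → Summit Mining NL (R3): 88% × 91% × 11% = 8.8088% of Stonebridge Holdings Ltd.
Aggregating (R1): 6.9768% + 8.8088% = 15.7856%.

15.7856%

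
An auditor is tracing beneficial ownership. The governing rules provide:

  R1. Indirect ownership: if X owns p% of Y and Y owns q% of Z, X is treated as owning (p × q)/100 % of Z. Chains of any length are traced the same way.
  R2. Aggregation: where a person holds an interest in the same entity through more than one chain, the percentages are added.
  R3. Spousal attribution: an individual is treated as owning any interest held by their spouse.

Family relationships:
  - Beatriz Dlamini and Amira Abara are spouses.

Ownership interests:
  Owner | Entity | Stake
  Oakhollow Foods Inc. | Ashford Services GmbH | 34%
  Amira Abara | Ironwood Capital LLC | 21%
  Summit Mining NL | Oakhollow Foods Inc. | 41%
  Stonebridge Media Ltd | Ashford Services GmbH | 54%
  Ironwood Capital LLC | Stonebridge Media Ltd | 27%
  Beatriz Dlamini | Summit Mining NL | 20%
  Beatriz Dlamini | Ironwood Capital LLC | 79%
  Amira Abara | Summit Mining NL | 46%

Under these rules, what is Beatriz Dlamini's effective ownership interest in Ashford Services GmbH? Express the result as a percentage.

By spousal attribution (R3), Beatriz Dlamini is treated as also owning Amira Abara's interest in Ironwood Capital LLC, giving 79% + 21% = 100%.
By spousal attribution (R3), Beatriz Dlamini is treated as also owning Amira Abara's interest in Summit Mining NL, giving 20% + 46% = 66%.
Chain via Ironwood Capital LLC → Stonebridge Media Ltd (R1): 100% × 27% × 54% = 14.58% of Ashford Services GmbH.
Chain via Summit Mining NL → Oakhollow Foods Inc. (R1): 66% × 41% × 34% = 9.2004% of Ashford Services GmbH.
Aggregating (R2): 14.58% + 9.2004% = 23.7804%.

23.7804%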